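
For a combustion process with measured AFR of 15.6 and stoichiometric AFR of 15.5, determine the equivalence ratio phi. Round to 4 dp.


phi = AFR_stoich / AFR_actual
phi = 15.5 / 15.6 = 0.9936


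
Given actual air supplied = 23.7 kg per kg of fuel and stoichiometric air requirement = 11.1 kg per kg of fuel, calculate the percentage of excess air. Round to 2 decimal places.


Excess air = actual - stoichiometric = 23.7 - 11.1 = 12.60 kg/kg fuel
Excess air % = (excess / stoich) * 100 = (12.60 / 11.1) * 100 = 113.51%


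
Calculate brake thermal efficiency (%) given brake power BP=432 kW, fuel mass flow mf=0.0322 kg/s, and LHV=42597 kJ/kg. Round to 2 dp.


eta_BTE = (BP / (mf * LHV)) * 100
Denominator = 0.0322 * 42597 = 1371.6234 kW
eta_BTE = (432 / 1371.6234) * 100 = 31.50%


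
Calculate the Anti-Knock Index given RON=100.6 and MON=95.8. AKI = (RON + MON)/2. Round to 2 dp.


AKI = (RON + MON) / 2
AKI = (100.6 + 95.8) / 2
AKI = 196.4 / 2 = 98.20


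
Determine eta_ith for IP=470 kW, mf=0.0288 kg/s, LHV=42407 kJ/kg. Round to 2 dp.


eta_ith = (IP / (mf * LHV)) * 100
Denominator = 0.0288 * 42407 = 1221.3216 kW
eta_ith = (470 / 1221.3216) * 100 = 38.48%


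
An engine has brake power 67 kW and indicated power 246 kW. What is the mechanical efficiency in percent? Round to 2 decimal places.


eta_mech = (BP / IP) * 100
Ratio = 67 / 246 = 0.2724
eta_mech = 0.2724 * 100 = 27.24%


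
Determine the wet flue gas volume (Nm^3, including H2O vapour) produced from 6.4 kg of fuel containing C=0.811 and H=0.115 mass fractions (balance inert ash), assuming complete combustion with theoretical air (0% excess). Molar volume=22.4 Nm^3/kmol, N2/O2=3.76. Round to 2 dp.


Per kg fuel: CO2 = (C/12 kmol)*22.4 = (0.811/12)*22.4 = 1.51387 Nm^3
Per kg fuel: H2O = (H/2 kmol)*22.4 = (0.115/2)*22.4 = 1.28800 Nm^3
O2 needed per kg fuel = C/12 + H/4 = 0.811/12 + 0.115/4 = 0.09633333 kmol
Per kg fuel: N2 = O2*3.76*22.4 = 0.09633333*3.76*22.4 = 8.11358 Nm^3
Total per kg = 1.51387 + 1.28800 + 8.11358 = 10.91545 Nm^3
Total = 10.91545 * 6.4 = 69.86 Nm^3


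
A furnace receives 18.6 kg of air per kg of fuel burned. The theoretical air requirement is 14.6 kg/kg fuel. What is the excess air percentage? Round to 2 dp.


Excess air = actual - stoichiometric = 18.6 - 14.6 = 4.00 kg/kg fuel
Excess air % = (excess / stoich) * 100 = (4.00 / 14.6) * 100 = 27.40%


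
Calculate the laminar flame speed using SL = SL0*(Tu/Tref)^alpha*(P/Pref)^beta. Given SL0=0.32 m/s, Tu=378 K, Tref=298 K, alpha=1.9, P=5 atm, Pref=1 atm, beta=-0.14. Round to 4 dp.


SL = SL0 * (Tu/Tref)^alpha * (P/Pref)^beta
T ratio = 378/298 = 1.26845638
(T ratio)^alpha = 1.26845638^1.9 = 1.571171
(P/Pref)^beta = 5^(-0.14) = 0.798260
SL = 0.32 * 1.571171 * 0.798260 = 0.4013 m/s


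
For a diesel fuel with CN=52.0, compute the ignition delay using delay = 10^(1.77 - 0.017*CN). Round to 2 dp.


delay = 10^(1.77 - 0.017*CN)
Exponent = 1.77 - 0.017*52.0 = 0.8860
delay = 10^0.8860 = 7.69 ms


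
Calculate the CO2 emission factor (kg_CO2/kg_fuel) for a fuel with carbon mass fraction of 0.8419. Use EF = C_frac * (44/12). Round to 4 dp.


EF = C_frac * (M_CO2 / M_C)
EF = 0.8419 * (44/12)
EF = 0.8419 * 3.666667 = 3.0870 kg_CO2/kg_fuel


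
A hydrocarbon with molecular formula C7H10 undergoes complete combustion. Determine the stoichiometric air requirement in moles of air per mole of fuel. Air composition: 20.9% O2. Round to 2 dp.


Balanced combustion: C7H10 + 9.5 O2 -> 7 CO2 + 5 H2O
O2 needed = C + H/4 = 7 + 10/4 = 9.50 moles
Air moles = O2 / 0.209 = 9.50 / 0.209 = 45.45 moles air


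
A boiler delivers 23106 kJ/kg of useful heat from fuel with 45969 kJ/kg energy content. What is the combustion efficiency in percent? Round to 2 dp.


Efficiency = (Q_useful / Q_fuel) * 100
Efficiency = (23106 / 45969) * 100
Efficiency = 0.5026 * 100 = 50.26%


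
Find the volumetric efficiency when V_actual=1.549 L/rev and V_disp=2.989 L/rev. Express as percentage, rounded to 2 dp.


eta_v = (V_actual / V_disp) * 100
Ratio = 1.549 / 2.989 = 0.5182
eta_v = 0.5182 * 100 = 51.82%


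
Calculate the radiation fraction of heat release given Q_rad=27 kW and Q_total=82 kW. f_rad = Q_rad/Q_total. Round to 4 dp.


f_rad = Q_rad / Q_total
f_rad = 27 / 82 = 0.3293


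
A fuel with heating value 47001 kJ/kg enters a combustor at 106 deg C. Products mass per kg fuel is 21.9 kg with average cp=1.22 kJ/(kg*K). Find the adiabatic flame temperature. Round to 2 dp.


T_ad = T_in + Hc / (m_p * cp)
Denominator = 21.9 * 1.22 = 26.7180
Temperature rise = 47001 / 26.7180 = 1759.15 K
T_ad = 106 + 1759.15 = 1865.15 deg C


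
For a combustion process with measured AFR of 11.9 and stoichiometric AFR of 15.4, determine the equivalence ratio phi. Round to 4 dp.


phi = AFR_stoich / AFR_actual
phi = 15.4 / 11.9 = 1.2941


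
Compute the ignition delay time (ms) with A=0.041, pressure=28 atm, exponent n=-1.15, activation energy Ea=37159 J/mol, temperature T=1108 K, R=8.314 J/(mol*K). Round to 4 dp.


tau = A * P^n * exp(Ea/(R*T))
P^n = 28^(-1.15) = 0.02166548
Ea/(R*T) = 37159/(8.314*1108) = 4.033799
exp(Ea/(R*T)) = 56.475044
tau = 0.041 * 0.02166548 * 56.475044 = 0.0502 ms


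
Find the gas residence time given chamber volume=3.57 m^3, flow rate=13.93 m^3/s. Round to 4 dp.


tau = V / Q_flow
tau = 3.57 / 13.93 = 0.2563 s


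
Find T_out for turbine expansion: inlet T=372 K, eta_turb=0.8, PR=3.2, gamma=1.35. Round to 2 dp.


T_out = T_in * (1 - eta * (1 - PR^(-(gamma-1)/gamma)))
Exponent = -(1.35-1)/1.35 = -0.25925926
PR^exp = 3.2^(-0.25925926) = 0.73966521
Factor = 1 - 0.8*(1 - 0.73966521) = 0.79173217
T_out = 372 * 0.79173217 = 294.52 K


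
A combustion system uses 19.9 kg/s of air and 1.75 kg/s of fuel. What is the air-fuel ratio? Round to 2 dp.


AFR = m_air / m_fuel
AFR = 19.9 / 1.75 = 11.37


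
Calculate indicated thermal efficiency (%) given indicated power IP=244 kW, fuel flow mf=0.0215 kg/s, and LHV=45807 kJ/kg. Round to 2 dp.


eta_ith = (IP / (mf * LHV)) * 100
Denominator = 0.0215 * 45807 = 984.8505 kW
eta_ith = (244 / 984.8505) * 100 = 24.78%


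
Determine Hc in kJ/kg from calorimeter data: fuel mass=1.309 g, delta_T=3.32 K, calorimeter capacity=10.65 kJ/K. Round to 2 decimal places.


Hc = C_cal * delta_T / m_fuel
Q_released = 10.65 * 3.32 = 35.3580 kJ
m_fuel = 1.309 g = 1.309/1000 kg = 0.001309 kg
Hc = 35.3580 / 0.001309 = 27011.46 kJ/kg


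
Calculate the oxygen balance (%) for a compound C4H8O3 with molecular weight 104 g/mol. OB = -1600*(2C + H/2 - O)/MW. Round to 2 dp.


OB = -1600 * (2C + H/2 - O) / MW
Inner = 2*4 + 8/2 - 3 = 9.00
OB = -1600 * 9.00 / 104 = -138.46%


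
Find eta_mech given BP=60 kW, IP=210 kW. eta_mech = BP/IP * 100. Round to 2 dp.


eta_mech = (BP / IP) * 100
Ratio = 60 / 210 = 0.2857
eta_mech = 0.2857 * 100 = 28.57%


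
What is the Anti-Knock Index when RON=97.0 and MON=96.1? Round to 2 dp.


AKI = (RON + MON) / 2
AKI = (97.0 + 96.1) / 2
AKI = 193.1 / 2 = 96.55


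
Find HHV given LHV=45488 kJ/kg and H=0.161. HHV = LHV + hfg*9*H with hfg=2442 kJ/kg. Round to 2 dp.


HHV = LHV + hfg * 9 * H
Water addition = 2442 * 9 * 0.161 = 3538.458 kJ/kg
HHV = 45488 + 3538.458 = 49026.46 kJ/kg


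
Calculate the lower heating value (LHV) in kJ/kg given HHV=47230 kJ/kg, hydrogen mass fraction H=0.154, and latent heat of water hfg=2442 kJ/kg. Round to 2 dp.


LHV = HHV - hfg * 9 * H
Water correction = 2442 * 9 * 0.154 = 3384.612 kJ/kg
LHV = 47230 - 3384.612 = 43845.39 kJ/kg


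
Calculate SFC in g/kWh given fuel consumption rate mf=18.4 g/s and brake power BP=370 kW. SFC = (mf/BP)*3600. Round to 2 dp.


SFC = (mf / BP) * 3600
Rate = 18.4 / 370 = 0.049730 g/(s*kW)
SFC = 0.049730 * 3600 = 179.03 g/kWh


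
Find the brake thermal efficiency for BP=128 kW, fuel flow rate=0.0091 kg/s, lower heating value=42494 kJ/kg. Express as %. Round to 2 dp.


eta_BTE = (BP / (mf * LHV)) * 100
Denominator = 0.0091 * 42494 = 386.6954 kW
eta_BTE = (128 / 386.6954) * 100 = 33.10%


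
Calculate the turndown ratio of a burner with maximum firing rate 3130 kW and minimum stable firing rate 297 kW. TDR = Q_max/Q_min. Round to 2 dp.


TDR = Q_max / Q_min
TDR = 3130 / 297 = 10.54


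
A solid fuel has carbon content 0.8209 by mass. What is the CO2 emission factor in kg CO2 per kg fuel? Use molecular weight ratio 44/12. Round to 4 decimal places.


EF = C_frac * (M_CO2 / M_C)
EF = 0.8209 * (44/12)
EF = 0.8209 * 3.666667 = 3.0100 kg_CO2/kg_fuel


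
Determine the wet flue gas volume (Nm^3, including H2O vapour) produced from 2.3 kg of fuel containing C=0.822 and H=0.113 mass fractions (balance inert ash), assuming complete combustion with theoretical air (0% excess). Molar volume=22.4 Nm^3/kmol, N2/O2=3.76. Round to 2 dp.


Per kg fuel: CO2 = (C/12 kmol)*22.4 = (0.822/12)*22.4 = 1.53440 Nm^3
Per kg fuel: H2O = (H/2 kmol)*22.4 = (0.113/2)*22.4 = 1.26560 Nm^3
O2 needed per kg fuel = C/12 + H/4 = 0.822/12 + 0.113/4 = 0.09675000 kmol
Per kg fuel: N2 = O2*3.76*22.4 = 0.09675000*3.76*22.4 = 8.14867 Nm^3
Total per kg = 1.53440 + 1.26560 + 8.14867 = 10.94867 Nm^3
Total = 10.94867 * 2.3 = 25.18 Nm^3


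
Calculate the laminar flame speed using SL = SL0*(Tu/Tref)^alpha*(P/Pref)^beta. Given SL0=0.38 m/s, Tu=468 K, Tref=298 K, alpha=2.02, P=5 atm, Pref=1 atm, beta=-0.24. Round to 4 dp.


SL = SL0 * (Tu/Tref)^alpha * (P/Pref)^beta
T ratio = 468/298 = 1.57046980
(T ratio)^alpha = 1.57046980^2.02 = 2.488741
(P/Pref)^beta = 5^(-0.24) = 0.679590
SL = 0.38 * 2.488741 * 0.679590 = 0.6427 m/s


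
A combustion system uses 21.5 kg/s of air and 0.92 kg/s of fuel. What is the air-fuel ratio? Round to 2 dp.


AFR = m_air / m_fuel
AFR = 21.5 / 0.92 = 23.37


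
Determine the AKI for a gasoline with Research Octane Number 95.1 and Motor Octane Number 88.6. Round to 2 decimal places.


AKI = (RON + MON) / 2
AKI = (95.1 + 88.6) / 2
AKI = 183.7 / 2 = 91.85


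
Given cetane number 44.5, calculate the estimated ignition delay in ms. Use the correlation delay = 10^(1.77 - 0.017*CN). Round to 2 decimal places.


delay = 10^(1.77 - 0.017*CN)
Exponent = 1.77 - 0.017*44.5 = 1.0135
delay = 10^1.0135 = 10.32 ms


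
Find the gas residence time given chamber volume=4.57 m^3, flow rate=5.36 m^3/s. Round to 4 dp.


tau = V / Q_flow
tau = 4.57 / 5.36 = 0.8526 s


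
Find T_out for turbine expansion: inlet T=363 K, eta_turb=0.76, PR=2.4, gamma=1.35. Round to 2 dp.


T_out = T_in * (1 - eta * (1 - PR^(-(gamma-1)/gamma)))
Exponent = -(1.35-1)/1.35 = -0.25925926
PR^exp = 2.4^(-0.25925926) = 0.79694200
Factor = 1 - 0.76*(1 - 0.79694200) = 0.84567592
T_out = 363 * 0.84567592 = 306.98 K


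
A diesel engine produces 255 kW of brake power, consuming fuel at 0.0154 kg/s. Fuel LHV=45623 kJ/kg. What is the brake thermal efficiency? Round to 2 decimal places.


eta_BTE = (BP / (mf * LHV)) * 100
Denominator = 0.0154 * 45623 = 702.5942 kW
eta_BTE = (255 / 702.5942) * 100 = 36.29%


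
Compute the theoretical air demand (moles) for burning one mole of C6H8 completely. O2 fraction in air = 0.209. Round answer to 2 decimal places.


Balanced combustion: C6H8 + 8 O2 -> 6 CO2 + 4 H2O
O2 needed = C + H/4 = 6 + 8/4 = 8.00 moles
Air moles = O2 / 0.209 = 8.00 / 0.209 = 38.28 moles air


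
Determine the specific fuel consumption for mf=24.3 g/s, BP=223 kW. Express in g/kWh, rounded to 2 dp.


SFC = (mf / BP) * 3600
Rate = 24.3 / 223 = 0.108969 g/(s*kW)
SFC = 0.108969 * 3600 = 392.29 g/kWh


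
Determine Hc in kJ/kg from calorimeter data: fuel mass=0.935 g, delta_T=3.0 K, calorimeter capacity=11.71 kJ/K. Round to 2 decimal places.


Hc = C_cal * delta_T / m_fuel
Q_released = 11.71 * 3.0 = 35.1300 kJ
m_fuel = 0.935 g = 0.935/1000 kg = 0.000935 kg
Hc = 35.1300 / 0.000935 = 37572.19 kJ/kg


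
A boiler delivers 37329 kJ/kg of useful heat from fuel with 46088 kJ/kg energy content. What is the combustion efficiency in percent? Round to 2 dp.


Efficiency = (Q_useful / Q_fuel) * 100
Efficiency = (37329 / 46088) * 100
Efficiency = 0.8100 * 100 = 81.00%


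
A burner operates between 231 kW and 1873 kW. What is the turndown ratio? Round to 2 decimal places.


TDR = Q_max / Q_min
TDR = 1873 / 231 = 8.11


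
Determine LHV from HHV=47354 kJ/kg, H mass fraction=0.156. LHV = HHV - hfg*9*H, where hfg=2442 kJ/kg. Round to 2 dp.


LHV = HHV - hfg * 9 * H
Water correction = 2442 * 9 * 0.156 = 3428.568 kJ/kg
LHV = 47354 - 3428.568 = 43925.43 kJ/kg


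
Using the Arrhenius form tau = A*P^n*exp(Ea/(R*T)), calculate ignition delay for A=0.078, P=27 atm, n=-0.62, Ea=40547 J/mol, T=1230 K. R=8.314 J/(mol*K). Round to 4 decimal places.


tau = A * P^n * exp(Ea/(R*T))
P^n = 27^(-0.62) = 0.12958492
Ea/(R*T) = 40547/(8.314*1230) = 3.965004
exp(Ea/(R*T)) = 52.720464
tau = 0.078 * 0.12958492 * 52.720464 = 0.5329 ms


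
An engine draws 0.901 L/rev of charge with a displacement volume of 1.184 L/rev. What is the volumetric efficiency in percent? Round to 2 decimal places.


eta_v = (V_actual / V_disp) * 100
Ratio = 0.901 / 1.184 = 0.7610
eta_v = 0.7610 * 100 = 76.10%


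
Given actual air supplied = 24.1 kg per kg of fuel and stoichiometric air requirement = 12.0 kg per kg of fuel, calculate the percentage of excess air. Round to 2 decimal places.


Excess air = actual - stoichiometric = 24.1 - 12.0 = 12.10 kg/kg fuel
Excess air % = (excess / stoich) * 100 = (12.10 / 12.0) * 100 = 100.83%


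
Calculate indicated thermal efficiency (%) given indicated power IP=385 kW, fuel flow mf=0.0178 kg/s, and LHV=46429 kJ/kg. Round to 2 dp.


eta_ith = (IP / (mf * LHV)) * 100
Denominator = 0.0178 * 46429 = 826.4362 kW
eta_ith = (385 / 826.4362) * 100 = 46.59%


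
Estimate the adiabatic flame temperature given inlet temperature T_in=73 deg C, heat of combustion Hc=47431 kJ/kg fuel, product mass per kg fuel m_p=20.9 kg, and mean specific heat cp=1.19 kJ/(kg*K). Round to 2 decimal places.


T_ad = T_in + Hc / (m_p * cp)
Denominator = 20.9 * 1.19 = 24.8710
Temperature rise = 47431 / 24.8710 = 1907.08 K
T_ad = 73 + 1907.08 = 1980.08 deg C


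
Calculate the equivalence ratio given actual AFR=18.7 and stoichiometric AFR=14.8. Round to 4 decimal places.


phi = AFR_stoich / AFR_actual
phi = 14.8 / 18.7 = 0.7914


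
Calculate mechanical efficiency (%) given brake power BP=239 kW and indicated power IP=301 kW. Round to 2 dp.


eta_mech = (BP / IP) * 100
Ratio = 239 / 301 = 0.7940
eta_mech = 0.7940 * 100 = 79.40%


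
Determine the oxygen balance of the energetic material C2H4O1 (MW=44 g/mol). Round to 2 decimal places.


OB = -1600 * (2C + H/2 - O) / MW
Inner = 2*2 + 4/2 - 1 = 5.00
OB = -1600 * 5.00 / 44 = -181.82%


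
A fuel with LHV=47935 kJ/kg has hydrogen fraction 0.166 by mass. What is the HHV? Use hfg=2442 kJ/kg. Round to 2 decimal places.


HHV = LHV + hfg * 9 * H
Water addition = 2442 * 9 * 0.166 = 3648.348 kJ/kg
HHV = 47935 + 3648.348 = 51583.35 kJ/kg


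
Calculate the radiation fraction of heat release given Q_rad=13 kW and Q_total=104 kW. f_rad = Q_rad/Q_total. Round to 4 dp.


f_rad = Q_rad / Q_total
f_rad = 13 / 104 = 0.1250


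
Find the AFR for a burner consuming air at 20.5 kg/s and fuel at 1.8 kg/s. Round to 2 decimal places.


AFR = m_air / m_fuel
AFR = 20.5 / 1.8 = 11.39


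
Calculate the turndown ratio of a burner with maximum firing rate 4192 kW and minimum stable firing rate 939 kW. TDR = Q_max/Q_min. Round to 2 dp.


TDR = Q_max / Q_min
TDR = 4192 / 939 = 4.46


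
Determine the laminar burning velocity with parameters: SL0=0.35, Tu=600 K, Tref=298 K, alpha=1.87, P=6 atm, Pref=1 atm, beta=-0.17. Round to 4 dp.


SL = SL0 * (Tu/Tref)^alpha * (P/Pref)^beta
T ratio = 600/298 = 2.01342282
(T ratio)^alpha = 2.01342282^1.87 = 3.701335
(P/Pref)^beta = 6^(-0.17) = 0.737419
SL = 0.35 * 3.701335 * 0.737419 = 0.9553 m/s


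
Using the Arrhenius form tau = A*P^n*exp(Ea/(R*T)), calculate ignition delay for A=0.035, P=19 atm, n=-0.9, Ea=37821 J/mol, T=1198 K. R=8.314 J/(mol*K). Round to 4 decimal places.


tau = A * P^n * exp(Ea/(R*T))
P^n = 19^(-0.9) = 0.07065156
Ea/(R*T) = 37821/(8.314*1198) = 3.797224
exp(Ea/(R*T)) = 44.577247
tau = 0.035 * 0.07065156 * 44.577247 = 0.1102 ms


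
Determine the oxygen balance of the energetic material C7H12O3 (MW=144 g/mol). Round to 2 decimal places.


OB = -1600 * (2C + H/2 - O) / MW
Inner = 2*7 + 12/2 - 3 = 17.00
OB = -1600 * 17.00 / 144 = -188.89%


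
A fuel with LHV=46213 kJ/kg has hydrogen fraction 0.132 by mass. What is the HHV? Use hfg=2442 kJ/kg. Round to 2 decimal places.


HHV = LHV + hfg * 9 * H
Water addition = 2442 * 9 * 0.132 = 2901.096 kJ/kg
HHV = 46213 + 2901.096 = 49114.10 kJ/kg


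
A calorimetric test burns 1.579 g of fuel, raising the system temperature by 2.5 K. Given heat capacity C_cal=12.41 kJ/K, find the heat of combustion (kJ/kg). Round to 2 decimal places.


Hc = C_cal * delta_T / m_fuel
Q_released = 12.41 * 2.5 = 31.0250 kJ
m_fuel = 1.579 g = 1.579/1000 kg = 0.001579 kg
Hc = 31.0250 / 0.001579 = 19648.51 kJ/kg


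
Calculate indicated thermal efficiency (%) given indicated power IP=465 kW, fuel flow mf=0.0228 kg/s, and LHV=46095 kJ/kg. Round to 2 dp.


eta_ith = (IP / (mf * LHV)) * 100
Denominator = 0.0228 * 46095 = 1050.9660 kW
eta_ith = (465 / 1050.9660) * 100 = 44.25%


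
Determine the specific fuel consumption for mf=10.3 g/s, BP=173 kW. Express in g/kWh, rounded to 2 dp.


SFC = (mf / BP) * 3600
Rate = 10.3 / 173 = 0.059538 g/(s*kW)
SFC = 0.059538 * 3600 = 214.34 g/kWh


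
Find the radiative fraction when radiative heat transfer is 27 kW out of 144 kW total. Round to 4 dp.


f_rad = Q_rad / Q_total
f_rad = 27 / 144 = 0.1875


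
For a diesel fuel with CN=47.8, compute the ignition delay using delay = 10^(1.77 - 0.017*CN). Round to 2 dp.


delay = 10^(1.77 - 0.017*CN)
Exponent = 1.77 - 0.017*47.8 = 0.9574
delay = 10^0.9574 = 9.07 ms


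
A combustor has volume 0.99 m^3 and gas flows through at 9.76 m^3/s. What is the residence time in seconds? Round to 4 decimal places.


tau = V / Q_flow
tau = 0.99 / 9.76 = 0.1014 s


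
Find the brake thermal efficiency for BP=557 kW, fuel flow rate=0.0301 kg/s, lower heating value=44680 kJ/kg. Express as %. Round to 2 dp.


eta_BTE = (BP / (mf * LHV)) * 100
Denominator = 0.0301 * 44680 = 1344.8680 kW
eta_BTE = (557 / 1344.8680) * 100 = 41.42%


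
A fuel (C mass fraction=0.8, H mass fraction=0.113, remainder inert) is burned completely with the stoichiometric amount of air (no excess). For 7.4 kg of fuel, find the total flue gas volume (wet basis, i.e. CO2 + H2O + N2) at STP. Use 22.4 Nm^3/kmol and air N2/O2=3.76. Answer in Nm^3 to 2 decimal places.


Per kg fuel: CO2 = (C/12 kmol)*22.4 = (0.8/12)*22.4 = 1.49333 Nm^3
Per kg fuel: H2O = (H/2 kmol)*22.4 = (0.113/2)*22.4 = 1.26560 Nm^3
O2 needed per kg fuel = C/12 + H/4 = 0.8/12 + 0.113/4 = 0.09491667 kmol
Per kg fuel: N2 = O2*3.76*22.4 = 0.09491667*3.76*22.4 = 7.99426 Nm^3
Total per kg = 1.49333 + 1.26560 + 7.99426 = 10.75319 Nm^3
Total = 10.75319 * 7.4 = 79.57 Nm^3


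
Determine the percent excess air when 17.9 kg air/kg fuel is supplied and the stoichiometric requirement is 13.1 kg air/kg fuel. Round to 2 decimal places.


Excess air = actual - stoichiometric = 17.9 - 13.1 = 4.80 kg/kg fuel
Excess air % = (excess / stoich) * 100 = (4.80 / 13.1) * 100 = 36.64%


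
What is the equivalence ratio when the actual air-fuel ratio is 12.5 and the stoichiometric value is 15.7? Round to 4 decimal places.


phi = AFR_stoich / AFR_actual
phi = 15.7 / 12.5 = 1.2560


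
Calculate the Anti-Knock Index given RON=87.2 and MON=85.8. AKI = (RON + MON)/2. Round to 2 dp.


AKI = (RON + MON) / 2
AKI = (87.2 + 85.8) / 2
AKI = 173.0 / 2 = 86.50


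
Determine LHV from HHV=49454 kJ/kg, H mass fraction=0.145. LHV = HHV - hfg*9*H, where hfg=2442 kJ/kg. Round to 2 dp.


LHV = HHV - hfg * 9 * H
Water correction = 2442 * 9 * 0.145 = 3186.810 kJ/kg
LHV = 49454 - 3186.810 = 46267.19 kJ/kg


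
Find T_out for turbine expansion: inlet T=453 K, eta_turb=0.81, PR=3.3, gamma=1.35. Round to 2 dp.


T_out = T_in * (1 - eta * (1 - PR^(-(gamma-1)/gamma)))
Exponent = -(1.35-1)/1.35 = -0.25925926
PR^exp = 3.3^(-0.25925926) = 0.73378775
Factor = 1 - 0.81*(1 - 0.73378775) = 0.78436808
T_out = 453 * 0.78436808 = 355.32 K


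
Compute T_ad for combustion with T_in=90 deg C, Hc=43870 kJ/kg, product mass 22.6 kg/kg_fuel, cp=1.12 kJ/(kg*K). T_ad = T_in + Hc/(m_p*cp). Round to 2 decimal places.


T_ad = T_in + Hc / (m_p * cp)
Denominator = 22.6 * 1.12 = 25.3120
Temperature rise = 43870 / 25.3120 = 1733.17 K
T_ad = 90 + 1733.17 = 1823.17 deg C


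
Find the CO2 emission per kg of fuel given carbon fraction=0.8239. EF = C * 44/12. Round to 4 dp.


EF = C_frac * (M_CO2 / M_C)
EF = 0.8239 * (44/12)
EF = 0.8239 * 3.666667 = 3.0210 kg_CO2/kg_fuel


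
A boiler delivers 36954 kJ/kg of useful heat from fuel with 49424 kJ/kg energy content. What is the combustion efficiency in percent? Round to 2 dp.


Efficiency = (Q_useful / Q_fuel) * 100
Efficiency = (36954 / 49424) * 100
Efficiency = 0.7477 * 100 = 74.77%


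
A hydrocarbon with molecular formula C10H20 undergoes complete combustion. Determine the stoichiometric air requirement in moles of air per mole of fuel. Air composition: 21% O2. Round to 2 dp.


Balanced combustion: C10H20 + 15 O2 -> 10 CO2 + 10 H2O
O2 needed = C + H/4 = 10 + 20/4 = 15.00 moles
Air moles = O2 / 0.21 = 15.00 / 0.21 = 71.43 moles air


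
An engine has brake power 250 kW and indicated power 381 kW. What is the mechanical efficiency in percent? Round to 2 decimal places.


eta_mech = (BP / IP) * 100
Ratio = 250 / 381 = 0.6562
eta_mech = 0.6562 * 100 = 65.62%


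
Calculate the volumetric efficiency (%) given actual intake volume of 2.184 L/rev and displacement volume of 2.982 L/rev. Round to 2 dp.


eta_v = (V_actual / V_disp) * 100
Ratio = 2.184 / 2.982 = 0.7324
eta_v = 0.7324 * 100 = 73.24%


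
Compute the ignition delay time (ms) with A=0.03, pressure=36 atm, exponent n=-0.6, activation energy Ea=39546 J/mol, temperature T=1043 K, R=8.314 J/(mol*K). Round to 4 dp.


tau = A * P^n * exp(Ea/(R*T))
P^n = 36^(-0.6) = 0.11647119
Ea/(R*T) = 39546/(8.314*1043) = 4.560456
exp(Ea/(R*T)) = 95.627039
tau = 0.03 * 0.11647119 * 95.627039 = 0.3341 ms


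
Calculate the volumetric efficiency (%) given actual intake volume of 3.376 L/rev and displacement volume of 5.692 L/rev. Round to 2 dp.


eta_v = (V_actual / V_disp) * 100
Ratio = 3.376 / 5.692 = 0.5931
eta_v = 0.5931 * 100 = 59.31%


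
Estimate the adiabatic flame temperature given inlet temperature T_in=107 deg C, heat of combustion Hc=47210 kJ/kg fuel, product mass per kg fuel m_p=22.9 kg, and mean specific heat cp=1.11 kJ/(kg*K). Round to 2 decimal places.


T_ad = T_in + Hc / (m_p * cp)
Denominator = 22.9 * 1.11 = 25.4190
Temperature rise = 47210 / 25.4190 = 1857.27 K
T_ad = 107 + 1857.27 = 1964.27 deg C


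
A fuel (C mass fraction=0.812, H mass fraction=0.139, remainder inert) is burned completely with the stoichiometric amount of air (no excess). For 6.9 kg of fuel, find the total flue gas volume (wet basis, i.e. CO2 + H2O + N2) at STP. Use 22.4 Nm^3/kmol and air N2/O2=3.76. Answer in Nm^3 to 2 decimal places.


Per kg fuel: CO2 = (C/12 kmol)*22.4 = (0.812/12)*22.4 = 1.51573 Nm^3
Per kg fuel: H2O = (H/2 kmol)*22.4 = (0.139/2)*22.4 = 1.55680 Nm^3
O2 needed per kg fuel = C/12 + H/4 = 0.812/12 + 0.139/4 = 0.10241667 kmol
Per kg fuel: N2 = O2*3.76*22.4 = 0.10241667*3.76*22.4 = 8.62594 Nm^3
Total per kg = 1.51573 + 1.55680 + 8.62594 = 11.69847 Nm^3
Total = 11.69847 * 6.9 = 80.72 Nm^3


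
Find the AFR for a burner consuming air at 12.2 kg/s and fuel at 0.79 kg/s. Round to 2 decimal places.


AFR = m_air / m_fuel
AFR = 12.2 / 0.79 = 15.44


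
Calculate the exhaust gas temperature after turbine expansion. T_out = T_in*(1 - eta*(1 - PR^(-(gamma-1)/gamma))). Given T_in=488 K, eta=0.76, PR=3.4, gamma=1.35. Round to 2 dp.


T_out = T_in * (1 - eta * (1 - PR^(-(gamma-1)/gamma)))
Exponent = -(1.35-1)/1.35 = -0.25925926
PR^exp = 3.4^(-0.25925926) = 0.72813041
Factor = 1 - 0.76*(1 - 0.72813041) = 0.79337911
T_out = 488 * 0.79337911 = 387.17 K


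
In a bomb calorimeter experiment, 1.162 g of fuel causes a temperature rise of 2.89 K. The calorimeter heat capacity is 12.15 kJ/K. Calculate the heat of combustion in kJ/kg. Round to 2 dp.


Hc = C_cal * delta_T / m_fuel
Q_released = 12.15 * 2.89 = 35.1135 kJ
m_fuel = 1.162 g = 1.162/1000 kg = 0.001162 kg
Hc = 35.1135 / 0.001162 = 30218.16 kJ/kg


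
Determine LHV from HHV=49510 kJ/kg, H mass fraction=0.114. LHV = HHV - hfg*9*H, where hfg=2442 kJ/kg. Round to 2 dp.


LHV = HHV - hfg * 9 * H
Water correction = 2442 * 9 * 0.114 = 2505.492 kJ/kg
LHV = 49510 - 2505.492 = 47004.51 kJ/kg


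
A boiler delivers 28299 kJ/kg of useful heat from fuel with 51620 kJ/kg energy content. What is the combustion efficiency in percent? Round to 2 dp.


Efficiency = (Q_useful / Q_fuel) * 100
Efficiency = (28299 / 51620) * 100
Efficiency = 0.5482 * 100 = 54.82%


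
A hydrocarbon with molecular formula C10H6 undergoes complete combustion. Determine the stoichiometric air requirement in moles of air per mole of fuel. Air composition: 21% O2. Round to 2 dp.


Balanced combustion: C10H6 + 11.5 O2 -> 10 CO2 + 3 H2O
O2 needed = C + H/4 = 10 + 6/4 = 11.50 moles
Air moles = O2 / 0.21 = 11.50 / 0.21 = 54.76 moles air


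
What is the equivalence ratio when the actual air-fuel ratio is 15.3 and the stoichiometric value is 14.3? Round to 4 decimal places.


phi = AFR_stoich / AFR_actual
phi = 14.3 / 15.3 = 0.9346


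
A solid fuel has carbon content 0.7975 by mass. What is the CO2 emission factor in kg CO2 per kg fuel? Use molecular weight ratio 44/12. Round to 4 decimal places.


EF = C_frac * (M_CO2 / M_C)
EF = 0.7975 * (44/12)
EF = 0.7975 * 3.666667 = 2.9242 kg_CO2/kg_fuel


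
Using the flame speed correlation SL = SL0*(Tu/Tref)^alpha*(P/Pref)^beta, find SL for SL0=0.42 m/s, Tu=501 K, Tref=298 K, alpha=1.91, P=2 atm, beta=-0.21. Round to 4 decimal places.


SL = SL0 * (Tu/Tref)^alpha * (P/Pref)^beta
T ratio = 501/298 = 1.68120805
(T ratio)^alpha = 1.68120805^1.91 = 2.697348
(P/Pref)^beta = 2^(-0.21) = 0.864537
SL = 0.42 * 2.697348 * 0.864537 = 0.9794 m/s


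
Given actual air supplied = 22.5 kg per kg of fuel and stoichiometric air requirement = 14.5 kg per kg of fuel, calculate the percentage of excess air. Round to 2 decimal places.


Excess air = actual - stoichiometric = 22.5 - 14.5 = 8.00 kg/kg fuel
Excess air % = (excess / stoich) * 100 = (8.00 / 14.5) * 100 = 55.17%


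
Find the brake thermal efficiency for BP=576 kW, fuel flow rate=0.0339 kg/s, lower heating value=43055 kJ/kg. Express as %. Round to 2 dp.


eta_BTE = (BP / (mf * LHV)) * 100
Denominator = 0.0339 * 43055 = 1459.5645 kW
eta_BTE = (576 / 1459.5645) * 100 = 39.46%


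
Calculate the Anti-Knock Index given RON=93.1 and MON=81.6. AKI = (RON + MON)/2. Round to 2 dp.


AKI = (RON + MON) / 2
AKI = (93.1 + 81.6) / 2
AKI = 174.7 / 2 = 87.35


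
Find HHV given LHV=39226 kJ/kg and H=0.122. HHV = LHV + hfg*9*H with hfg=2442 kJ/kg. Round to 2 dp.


HHV = LHV + hfg * 9 * H
Water addition = 2442 * 9 * 0.122 = 2681.316 kJ/kg
HHV = 39226 + 2681.316 = 41907.32 kJ/kg


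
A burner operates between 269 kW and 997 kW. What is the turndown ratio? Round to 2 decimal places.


TDR = Q_max / Q_min
TDR = 997 / 269 = 3.71


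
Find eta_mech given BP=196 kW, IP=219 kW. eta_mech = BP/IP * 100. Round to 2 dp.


eta_mech = (BP / IP) * 100
Ratio = 196 / 219 = 0.8950
eta_mech = 0.8950 * 100 = 89.50%


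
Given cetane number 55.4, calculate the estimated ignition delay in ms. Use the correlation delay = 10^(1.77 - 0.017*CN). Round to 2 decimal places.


delay = 10^(1.77 - 0.017*CN)
Exponent = 1.77 - 0.017*55.4 = 0.8282
delay = 10^0.8282 = 6.73 ms


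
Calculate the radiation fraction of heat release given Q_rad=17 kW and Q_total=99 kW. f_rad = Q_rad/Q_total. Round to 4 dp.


f_rad = Q_rad / Q_total
f_rad = 17 / 99 = 0.1717


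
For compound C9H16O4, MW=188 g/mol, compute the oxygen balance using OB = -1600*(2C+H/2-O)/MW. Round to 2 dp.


OB = -1600 * (2C + H/2 - O) / MW
Inner = 2*9 + 16/2 - 4 = 22.00
OB = -1600 * 22.00 / 188 = -187.23%


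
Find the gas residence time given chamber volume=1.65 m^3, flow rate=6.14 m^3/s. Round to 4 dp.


tau = V / Q_flow
tau = 1.65 / 6.14 = 0.2687 s


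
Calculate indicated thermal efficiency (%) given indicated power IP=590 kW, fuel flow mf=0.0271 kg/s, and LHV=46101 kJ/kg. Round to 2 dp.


eta_ith = (IP / (mf * LHV)) * 100
Denominator = 0.0271 * 46101 = 1249.3371 kW
eta_ith = (590 / 1249.3371) * 100 = 47.23%


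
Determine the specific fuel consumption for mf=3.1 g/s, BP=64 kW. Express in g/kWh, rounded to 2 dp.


SFC = (mf / BP) * 3600
Rate = 3.1 / 64 = 0.048438 g/(s*kW)
SFC = 0.048438 * 3600 = 174.38 g/kWh


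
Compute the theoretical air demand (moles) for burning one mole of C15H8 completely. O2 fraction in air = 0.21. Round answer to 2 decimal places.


Balanced combustion: C15H8 + 17 O2 -> 15 CO2 + 4 H2O
O2 needed = C + H/4 = 15 + 8/4 = 17.00 moles
Air moles = O2 / 0.21 = 17.00 / 0.21 = 80.95 moles air


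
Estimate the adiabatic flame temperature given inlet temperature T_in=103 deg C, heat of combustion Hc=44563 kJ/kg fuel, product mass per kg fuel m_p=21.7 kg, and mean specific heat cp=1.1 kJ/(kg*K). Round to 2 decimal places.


T_ad = T_in + Hc / (m_p * cp)
Denominator = 21.7 * 1.1 = 23.8700
Temperature rise = 44563 / 23.8700 = 1866.90 K
T_ad = 103 + 1866.90 = 1969.90 deg C


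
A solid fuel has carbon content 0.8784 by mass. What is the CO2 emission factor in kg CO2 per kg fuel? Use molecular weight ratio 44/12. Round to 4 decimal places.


EF = C_frac * (M_CO2 / M_C)
EF = 0.8784 * (44/12)
EF = 0.8784 * 3.666667 = 3.2208 kg_CO2/kg_fuel


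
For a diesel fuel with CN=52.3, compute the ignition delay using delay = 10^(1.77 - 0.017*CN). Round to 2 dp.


delay = 10^(1.77 - 0.017*CN)
Exponent = 1.77 - 0.017*52.3 = 0.8809
delay = 10^0.8809 = 7.60 ms


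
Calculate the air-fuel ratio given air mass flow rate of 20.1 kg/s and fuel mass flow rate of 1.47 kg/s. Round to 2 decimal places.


AFR = m_air / m_fuel
AFR = 20.1 / 1.47 = 13.67


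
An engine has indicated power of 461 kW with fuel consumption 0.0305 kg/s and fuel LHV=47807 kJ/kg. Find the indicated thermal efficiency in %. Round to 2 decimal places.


eta_ith = (IP / (mf * LHV)) * 100
Denominator = 0.0305 * 47807 = 1458.1135 kW
eta_ith = (461 / 1458.1135) * 100 = 31.62%


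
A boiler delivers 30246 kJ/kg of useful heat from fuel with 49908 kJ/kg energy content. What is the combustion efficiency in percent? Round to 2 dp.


Efficiency = (Q_useful / Q_fuel) * 100
Efficiency = (30246 / 49908) * 100
Efficiency = 0.6060 * 100 = 60.60%


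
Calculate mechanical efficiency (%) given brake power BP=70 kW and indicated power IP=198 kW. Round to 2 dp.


eta_mech = (BP / IP) * 100
Ratio = 70 / 198 = 0.3535
eta_mech = 0.3535 * 100 = 35.35%


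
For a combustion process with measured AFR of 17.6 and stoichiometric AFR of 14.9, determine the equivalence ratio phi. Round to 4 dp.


phi = AFR_stoich / AFR_actual
phi = 14.9 / 17.6 = 0.8466


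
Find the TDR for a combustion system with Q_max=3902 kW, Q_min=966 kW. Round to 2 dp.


TDR = Q_max / Q_min
TDR = 3902 / 966 = 4.04


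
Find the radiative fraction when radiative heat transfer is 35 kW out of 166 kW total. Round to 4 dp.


f_rad = Q_rad / Q_total
f_rad = 35 / 166 = 0.2108


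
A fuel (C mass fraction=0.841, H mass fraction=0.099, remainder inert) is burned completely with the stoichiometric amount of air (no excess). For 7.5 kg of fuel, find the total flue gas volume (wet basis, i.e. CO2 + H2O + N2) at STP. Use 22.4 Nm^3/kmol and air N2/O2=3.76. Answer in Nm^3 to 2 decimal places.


Per kg fuel: CO2 = (C/12 kmol)*22.4 = (0.841/12)*22.4 = 1.56987 Nm^3
Per kg fuel: H2O = (H/2 kmol)*22.4 = (0.099/2)*22.4 = 1.10880 Nm^3
O2 needed per kg fuel = C/12 + H/4 = 0.841/12 + 0.099/4 = 0.09483333 kmol
Per kg fuel: N2 = O2*3.76*22.4 = 0.09483333*3.76*22.4 = 7.98724 Nm^3
Total per kg = 1.56987 + 1.10880 + 7.98724 = 10.66591 Nm^3
Total = 10.66591 * 7.5 = 79.99 Nm^3


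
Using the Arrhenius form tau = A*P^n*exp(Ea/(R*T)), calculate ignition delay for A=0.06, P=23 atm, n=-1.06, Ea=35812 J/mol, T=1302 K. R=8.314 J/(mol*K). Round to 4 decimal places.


tau = A * P^n * exp(Ea/(R*T))
P^n = 23^(-1.06) = 0.03602206
Ea/(R*T) = 35812/(8.314*1302) = 3.308320
exp(Ea/(R*T)) = 27.339170
tau = 0.06 * 0.03602206 * 27.339170 = 0.0591 ms


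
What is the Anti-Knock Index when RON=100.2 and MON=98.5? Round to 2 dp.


AKI = (RON + MON) / 2
AKI = (100.2 + 98.5) / 2
AKI = 198.7 / 2 = 99.35


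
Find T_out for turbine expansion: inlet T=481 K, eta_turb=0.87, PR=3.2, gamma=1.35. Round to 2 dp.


T_out = T_in * (1 - eta * (1 - PR^(-(gamma-1)/gamma)))
Exponent = -(1.35-1)/1.35 = -0.25925926
PR^exp = 3.2^(-0.25925926) = 0.73966521
Factor = 1 - 0.87*(1 - 0.73966521) = 0.77350873
T_out = 481 * 0.77350873 = 372.06 K


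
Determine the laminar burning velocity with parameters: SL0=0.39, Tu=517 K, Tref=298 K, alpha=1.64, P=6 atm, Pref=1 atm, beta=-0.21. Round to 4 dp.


SL = SL0 * (Tu/Tref)^alpha * (P/Pref)^beta
T ratio = 517/298 = 1.73489933
(T ratio)^alpha = 1.73489933^1.64 = 2.468367
(P/Pref)^beta = 6^(-0.21) = 0.686417
SL = 0.39 * 2.468367 * 0.686417 = 0.6608 m/s


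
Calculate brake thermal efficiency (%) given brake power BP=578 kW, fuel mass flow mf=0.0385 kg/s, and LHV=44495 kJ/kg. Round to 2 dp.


eta_BTE = (BP / (mf * LHV)) * 100
Denominator = 0.0385 * 44495 = 1713.0575 kW
eta_BTE = (578 / 1713.0575) * 100 = 33.74%


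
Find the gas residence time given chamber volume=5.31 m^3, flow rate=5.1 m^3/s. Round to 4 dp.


tau = V / Q_flow
tau = 5.31 / 5.1 = 1.0412 s


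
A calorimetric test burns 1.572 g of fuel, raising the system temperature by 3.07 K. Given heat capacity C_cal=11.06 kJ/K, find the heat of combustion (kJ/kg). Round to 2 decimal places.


Hc = C_cal * delta_T / m_fuel
Q_released = 11.06 * 3.07 = 33.9542 kJ
m_fuel = 1.572 g = 1.572/1000 kg = 0.001572 kg
Hc = 33.9542 / 0.001572 = 21599.36 kJ/kg


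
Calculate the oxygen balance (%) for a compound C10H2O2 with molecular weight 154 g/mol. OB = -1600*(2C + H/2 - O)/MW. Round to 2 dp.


OB = -1600 * (2C + H/2 - O) / MW
Inner = 2*10 + 2/2 - 2 = 19.00
OB = -1600 * 19.00 / 154 = -197.40%


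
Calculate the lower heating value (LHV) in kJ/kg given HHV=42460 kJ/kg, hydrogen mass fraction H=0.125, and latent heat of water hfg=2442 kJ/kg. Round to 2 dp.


LHV = HHV - hfg * 9 * H
Water correction = 2442 * 9 * 0.125 = 2747.250 kJ/kg
LHV = 42460 - 2747.250 = 39712.75 kJ/kg


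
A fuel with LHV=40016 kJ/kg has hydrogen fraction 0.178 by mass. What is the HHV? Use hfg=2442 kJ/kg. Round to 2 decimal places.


HHV = LHV + hfg * 9 * H
Water addition = 2442 * 9 * 0.178 = 3912.084 kJ/kg
HHV = 40016 + 3912.084 = 43928.08 kJ/kg


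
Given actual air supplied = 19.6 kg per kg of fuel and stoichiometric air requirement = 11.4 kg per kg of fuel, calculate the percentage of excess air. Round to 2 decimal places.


Excess air = actual - stoichiometric = 19.6 - 11.4 = 8.20 kg/kg fuel
Excess air % = (excess / stoich) * 100 = (8.20 / 11.4) * 100 = 71.93%


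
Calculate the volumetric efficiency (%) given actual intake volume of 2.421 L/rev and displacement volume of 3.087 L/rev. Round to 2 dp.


eta_v = (V_actual / V_disp) * 100
Ratio = 2.421 / 3.087 = 0.7843
eta_v = 0.7843 * 100 = 78.43%


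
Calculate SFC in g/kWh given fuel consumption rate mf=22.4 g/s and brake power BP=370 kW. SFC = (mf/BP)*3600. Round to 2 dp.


SFC = (mf / BP) * 3600
Rate = 22.4 / 370 = 0.060541 g/(s*kW)
SFC = 0.060541 * 3600 = 217.95 g/kWh


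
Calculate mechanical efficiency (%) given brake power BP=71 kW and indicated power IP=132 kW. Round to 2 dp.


eta_mech = (BP / IP) * 100
Ratio = 71 / 132 = 0.5379
eta_mech = 0.5379 * 100 = 53.79%


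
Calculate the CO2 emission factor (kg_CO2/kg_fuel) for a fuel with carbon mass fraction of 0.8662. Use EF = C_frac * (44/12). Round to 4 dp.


EF = C_frac * (M_CO2 / M_C)
EF = 0.8662 * (44/12)
EF = 0.8662 * 3.666667 = 3.1761 kg_CO2/kg_fuel


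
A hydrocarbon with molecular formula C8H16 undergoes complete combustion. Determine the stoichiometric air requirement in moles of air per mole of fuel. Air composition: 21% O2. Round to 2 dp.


Balanced combustion: C8H16 + 12 O2 -> 8 CO2 + 8 H2O
O2 needed = C + H/4 = 8 + 16/4 = 12.00 moles
Air moles = O2 / 0.21 = 12.00 / 0.21 = 57.14 moles air


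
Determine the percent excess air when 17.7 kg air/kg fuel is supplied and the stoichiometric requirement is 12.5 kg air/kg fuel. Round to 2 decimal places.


Excess air = actual - stoichiometric = 17.7 - 12.5 = 5.20 kg/kg fuel
Excess air % = (excess / stoich) * 100 = (5.20 / 12.5) * 100 = 41.60%


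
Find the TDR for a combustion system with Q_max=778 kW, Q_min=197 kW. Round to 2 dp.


TDR = Q_max / Q_min
TDR = 778 / 197 = 3.95


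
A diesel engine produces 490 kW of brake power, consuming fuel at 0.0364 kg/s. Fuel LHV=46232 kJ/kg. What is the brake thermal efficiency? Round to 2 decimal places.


eta_BTE = (BP / (mf * LHV)) * 100
Denominator = 0.0364 * 46232 = 1682.8448 kW
eta_BTE = (490 / 1682.8448) * 100 = 29.12%


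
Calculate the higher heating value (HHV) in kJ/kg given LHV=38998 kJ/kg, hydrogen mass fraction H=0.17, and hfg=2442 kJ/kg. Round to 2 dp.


HHV = LHV + hfg * 9 * H
Water addition = 2442 * 9 * 0.17 = 3736.260 kJ/kg
HHV = 38998 + 3736.260 = 42734.26 kJ/kg


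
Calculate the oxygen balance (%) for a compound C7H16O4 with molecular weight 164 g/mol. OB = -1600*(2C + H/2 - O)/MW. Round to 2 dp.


OB = -1600 * (2C + H/2 - O) / MW
Inner = 2*7 + 16/2 - 4 = 18.00
OB = -1600 * 18.00 / 164 = -175.61%


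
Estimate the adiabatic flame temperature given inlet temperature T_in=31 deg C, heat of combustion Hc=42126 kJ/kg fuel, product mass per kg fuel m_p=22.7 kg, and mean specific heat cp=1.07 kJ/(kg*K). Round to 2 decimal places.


T_ad = T_in + Hc / (m_p * cp)
Denominator = 22.7 * 1.07 = 24.2890
Temperature rise = 42126 / 24.2890 = 1734.37 K
T_ad = 31 + 1734.37 = 1765.37 deg C


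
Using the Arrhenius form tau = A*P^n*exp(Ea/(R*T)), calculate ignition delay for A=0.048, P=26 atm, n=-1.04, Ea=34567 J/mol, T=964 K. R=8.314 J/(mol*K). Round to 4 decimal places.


tau = A * P^n * exp(Ea/(R*T))
P^n = 26^(-1.04) = 0.03376197
Ea/(R*T) = 34567/(8.314*964) = 4.312952
exp(Ea/(R*T)) = 74.660570
tau = 0.048 * 0.03376197 * 74.660570 = 0.1210 ms


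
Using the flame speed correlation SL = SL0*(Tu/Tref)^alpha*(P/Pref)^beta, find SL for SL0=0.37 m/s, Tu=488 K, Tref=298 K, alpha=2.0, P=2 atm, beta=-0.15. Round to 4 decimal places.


SL = SL0 * (Tu/Tref)^alpha * (P/Pref)^beta
T ratio = 488/298 = 1.63758389
(T ratio)^alpha = 1.63758389^2.0 = 2.681681
(P/Pref)^beta = 2^(-0.15) = 0.901250
SL = 0.37 * 2.681681 * 0.901250 = 0.8942 m/s


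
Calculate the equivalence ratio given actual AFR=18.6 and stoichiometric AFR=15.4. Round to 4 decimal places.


phi = AFR_stoich / AFR_actual
phi = 15.4 / 18.6 = 0.8280


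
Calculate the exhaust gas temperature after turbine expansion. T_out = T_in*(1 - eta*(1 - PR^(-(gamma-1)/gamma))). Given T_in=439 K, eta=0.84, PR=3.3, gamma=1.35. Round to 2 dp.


T_out = T_in * (1 - eta * (1 - PR^(-(gamma-1)/gamma)))
Exponent = -(1.35-1)/1.35 = -0.25925926
PR^exp = 3.3^(-0.25925926) = 0.73378775
Factor = 1 - 0.84*(1 - 0.73378775) = 0.77638171
T_out = 439 * 0.77638171 = 340.83 K


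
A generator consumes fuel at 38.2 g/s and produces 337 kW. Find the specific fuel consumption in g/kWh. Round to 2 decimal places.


SFC = (mf / BP) * 3600
Rate = 38.2 / 337 = 0.113353 g/(s*kW)
SFC = 0.113353 * 3600 = 408.07 g/kWh
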